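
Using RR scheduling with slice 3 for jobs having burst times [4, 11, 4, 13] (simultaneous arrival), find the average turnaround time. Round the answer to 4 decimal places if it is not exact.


Time quantum = 3
Execution trace:
  J1 runs 3 units, time = 3
  J2 runs 3 units, time = 6
  J3 runs 3 units, time = 9
  J4 runs 3 units, time = 12
  J1 runs 1 units, time = 13
  J2 runs 3 units, time = 16
  J3 runs 1 units, time = 17
  J4 runs 3 units, time = 20
  J2 runs 3 units, time = 23
  J4 runs 3 units, time = 26
  J2 runs 2 units, time = 28
  J4 runs 3 units, time = 31
  J4 runs 1 units, time = 32
Finish times: [13, 28, 17, 32]
Average turnaround = 90/4 = 22.5

22.5


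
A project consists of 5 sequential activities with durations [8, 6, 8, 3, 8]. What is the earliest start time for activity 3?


Activity 3 starts after activities 1 through 2 complete.
Predecessor durations: [8, 6]
ES = 8 + 6 = 14

14


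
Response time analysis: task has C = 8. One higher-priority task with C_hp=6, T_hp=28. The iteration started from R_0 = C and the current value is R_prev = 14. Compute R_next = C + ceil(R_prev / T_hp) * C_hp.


R_next = C + ceil(R_prev / T_hp) * C_hp
ceil(14 / 28) = ceil(0.5) = 1
Interference = 1 * 6 = 6
R_next = 8 + 6 = 14
R_next = R_prev, so the iteration has converged (response time = 14).

14


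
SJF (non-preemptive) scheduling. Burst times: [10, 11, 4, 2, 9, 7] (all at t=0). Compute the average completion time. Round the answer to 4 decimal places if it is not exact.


SJF order (ascending): [2, 4, 7, 9, 10, 11]
Completion times:
  Job 1: burst=2, C=2
  Job 2: burst=4, C=6
  Job 3: burst=7, C=13
  Job 4: burst=9, C=22
  Job 5: burst=10, C=32
  Job 6: burst=11, C=43
Average completion = 118/6 = 19.6667

19.6667


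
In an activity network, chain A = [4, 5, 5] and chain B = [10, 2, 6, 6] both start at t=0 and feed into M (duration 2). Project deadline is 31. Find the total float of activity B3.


Forward pass: ES(B3) = sum of predecessors on chain B = 12
EF = ES + duration = 12 + 6 = 18
Backward pass: LF(M) = deadline = 31; LS(M) = 31 - 2 = 29
LF(B3) = LS(M) - sum(successors on chain B) = 29 - 6 = 23
LS = LF - duration = 23 - 6 = 17
Total float = LS - ES = 17 - 12 = 5

5


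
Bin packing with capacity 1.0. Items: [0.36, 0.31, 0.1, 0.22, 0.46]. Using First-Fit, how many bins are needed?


Place items sequentially using First-Fit:
  Item 0.36 -> new Bin 1
  Item 0.31 -> Bin 1 (now 0.67)
  Item 0.1 -> Bin 1 (now 0.77)
  Item 0.22 -> Bin 1 (now 0.99)
  Item 0.46 -> new Bin 2
Total bins used = 2

2


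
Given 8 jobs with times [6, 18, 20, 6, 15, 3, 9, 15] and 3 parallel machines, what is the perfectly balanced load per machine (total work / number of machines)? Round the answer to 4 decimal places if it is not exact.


Total processing time = 6 + 18 + 20 + 6 + 15 + 3 + 9 + 15 = 92
Number of machines = 3
Ideal balanced load = 92 / 3 = 30.6667

30.6667


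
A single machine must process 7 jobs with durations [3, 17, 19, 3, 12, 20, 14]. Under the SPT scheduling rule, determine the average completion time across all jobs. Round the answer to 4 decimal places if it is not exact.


Sort jobs by processing time (SPT order): [3, 3, 12, 14, 17, 19, 20]
Compute completion times sequentially:
  Job 1: processing = 3, completes at 3
  Job 2: processing = 3, completes at 6
  Job 3: processing = 12, completes at 18
  Job 4: processing = 14, completes at 32
  Job 5: processing = 17, completes at 49
  Job 6: processing = 19, completes at 68
  Job 7: processing = 20, completes at 88
Sum of completion times = 264
Average completion time = 264/7 = 37.7143

37.7143


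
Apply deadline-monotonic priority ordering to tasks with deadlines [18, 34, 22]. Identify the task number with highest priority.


Sort tasks by relative deadline (ascending):
  Task 1: deadline = 18
  Task 3: deadline = 22
  Task 2: deadline = 34
Priority order (highest first): [1, 3, 2]
Highest priority task = 1

1


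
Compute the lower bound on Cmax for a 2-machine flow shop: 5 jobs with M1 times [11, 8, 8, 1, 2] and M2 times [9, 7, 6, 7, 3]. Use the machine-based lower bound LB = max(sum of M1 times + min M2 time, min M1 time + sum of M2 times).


LB1 = sum(M1 times) + min(M2 times) = 30 + 3 = 33
LB2 = min(M1 times) + sum(M2 times) = 1 + 32 = 33
Lower bound = max(LB1, LB2) = max(33, 33) = 33

33


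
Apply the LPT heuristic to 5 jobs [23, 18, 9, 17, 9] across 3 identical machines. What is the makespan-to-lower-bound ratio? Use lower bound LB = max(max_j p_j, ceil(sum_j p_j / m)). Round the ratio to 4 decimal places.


LPT order: [23, 18, 17, 9, 9]
Machine loads after assignment: [23, 27, 26]
LPT makespan = 27
Lower bound = max(max_job, ceil(total/3)) = max(23, 26) = 26
Ratio = 27 / 26 = 1.0385

1.0385


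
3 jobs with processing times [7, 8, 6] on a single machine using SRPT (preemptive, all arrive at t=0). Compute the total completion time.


Since all jobs arrive at t=0, SRPT equals SPT ordering.
SPT order: [6, 7, 8]
Completion times:
  Job 1: p=6, C=6
  Job 2: p=7, C=13
  Job 3: p=8, C=21
Total completion time = 6 + 13 + 21 = 40

40


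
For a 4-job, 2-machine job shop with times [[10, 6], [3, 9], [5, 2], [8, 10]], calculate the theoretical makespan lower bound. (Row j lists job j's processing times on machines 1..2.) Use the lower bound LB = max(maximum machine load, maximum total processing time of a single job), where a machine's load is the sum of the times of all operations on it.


Machine loads:
  Machine 1: 10 + 3 + 5 + 8 = 26
  Machine 2: 6 + 9 + 2 + 10 = 27
Max machine load = 27
Job totals:
  Job 1: 16
  Job 2: 12
  Job 3: 7
  Job 4: 18
Max job total = 18
Lower bound = max(27, 18) = 27

27


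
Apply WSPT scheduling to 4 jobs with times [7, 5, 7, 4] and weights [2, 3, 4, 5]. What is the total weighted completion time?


Compute p/w ratios and sort ascending (WSPT): [(4, 5), (5, 3), (7, 4), (7, 2)]
Compute weighted completion times:
  Job (p=4,w=5): C=4, w*C=5*4=20
  Job (p=5,w=3): C=9, w*C=3*9=27
  Job (p=7,w=4): C=16, w*C=4*16=64
  Job (p=7,w=2): C=23, w*C=2*23=46
Total weighted completion time = 157

157


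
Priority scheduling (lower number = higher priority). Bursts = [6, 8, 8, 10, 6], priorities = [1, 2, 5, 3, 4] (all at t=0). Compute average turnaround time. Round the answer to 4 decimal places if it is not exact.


Sort by priority (ascending = highest first):
Order: [(1, 6), (2, 8), (3, 10), (4, 6), (5, 8)]
Completion times:
  Priority 1, burst=6, C=6
  Priority 2, burst=8, C=14
  Priority 3, burst=10, C=24
  Priority 4, burst=6, C=30
  Priority 5, burst=8, C=38
Average turnaround = 112/5 = 22.4

22.4


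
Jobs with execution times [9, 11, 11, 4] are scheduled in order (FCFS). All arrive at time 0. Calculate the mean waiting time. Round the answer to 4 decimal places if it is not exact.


FCFS order (as given): [9, 11, 11, 4]
Waiting times:
  Job 1: wait = 0
  Job 2: wait = 9
  Job 3: wait = 20
  Job 4: wait = 31
Sum of waiting times = 60
Average waiting time = 60/4 = 15.0

15.0


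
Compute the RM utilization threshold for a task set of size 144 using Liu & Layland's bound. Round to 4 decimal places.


Compute 2^(1/144) = 1.0048251257
Subtract 1: 1.0048251257 - 1 = 0.0048251257
Multiply by n: 144 * 0.0048251257 = 0.6948181008
Round to 4 dp: 0.6948

0.6948


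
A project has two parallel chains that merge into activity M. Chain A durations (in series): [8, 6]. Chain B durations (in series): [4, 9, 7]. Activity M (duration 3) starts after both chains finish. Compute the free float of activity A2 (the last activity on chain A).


ES(A2) = sum of predecessors on chain A = 8
EF(A2) = ES + duration = 8 + 6 = 14
Successor of A2 is M. ES(M) = max(sum(A), sum(B)) = max(14, 20) = 20
Free float = ES(successor) - EF(current) = 20 - 14 = 6

6


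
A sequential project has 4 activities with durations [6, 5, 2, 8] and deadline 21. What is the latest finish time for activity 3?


LF(activity 3) = deadline - sum of successor durations
Successors: activities 4 through 4 with durations [8]
Sum of successor durations = 8
LF = 21 - 8 = 13

13


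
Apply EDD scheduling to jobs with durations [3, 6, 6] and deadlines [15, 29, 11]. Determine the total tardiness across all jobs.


Sort by due date (EDD order): [(6, 11), (3, 15), (6, 29)]
Compute completion times and tardiness:
  Job 1: p=6, d=11, C=6, tardiness=max(0,6-11)=0
  Job 2: p=3, d=15, C=9, tardiness=max(0,9-15)=0
  Job 3: p=6, d=29, C=15, tardiness=max(0,15-29)=0
Total tardiness = 0

0


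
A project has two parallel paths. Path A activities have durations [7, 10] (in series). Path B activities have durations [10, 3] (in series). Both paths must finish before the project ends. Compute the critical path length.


Path A total = 7 + 10 = 17
Path B total = 10 + 3 = 13
Critical path = longest path = max(17, 13) = 17

17


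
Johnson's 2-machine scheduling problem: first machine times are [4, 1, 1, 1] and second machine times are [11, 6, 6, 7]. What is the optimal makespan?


Apply Johnson's rule:
  Group 1 (a <= b): [(2, 1, 6), (3, 1, 6), (4, 1, 7), (1, 4, 11)]
  Group 2 (a > b): []
Optimal job order: [2, 3, 4, 1]
Schedule:
  Job 2: M1 done at 1, M2 done at 7
  Job 3: M1 done at 2, M2 done at 13
  Job 4: M1 done at 3, M2 done at 20
  Job 1: M1 done at 7, M2 done at 31
Makespan = 31

31


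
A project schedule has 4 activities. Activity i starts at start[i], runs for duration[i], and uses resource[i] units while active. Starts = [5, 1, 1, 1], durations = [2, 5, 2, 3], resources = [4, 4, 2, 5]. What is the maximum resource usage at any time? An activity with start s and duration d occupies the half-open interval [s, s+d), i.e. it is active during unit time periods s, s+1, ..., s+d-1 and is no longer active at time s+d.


Each activity i is active on [start_i, start_i + duration_i).
Compute total resource usage per time slot:
  t=0: active resources = [], total = 0
  t=1: active resources = [4, 2, 5], total = 11
  t=2: active resources = [4, 2, 5], total = 11
  t=3: active resources = [4, 5], total = 9
  t=4: active resources = [4], total = 4
  t=5: active resources = [4, 4], total = 8
  t=6: active resources = [4], total = 4
Peak resource demand = 11

11


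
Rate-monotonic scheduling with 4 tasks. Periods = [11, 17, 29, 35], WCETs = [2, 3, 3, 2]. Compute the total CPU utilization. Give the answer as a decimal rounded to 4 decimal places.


Compute individual utilizations (exact fractions):
  Task 1: C/T = 2/11 (approx. 0.1818)
  Task 2: C/T = 3/17 (approx. 0.1765)
  Task 3: C/T = 3/29 (approx. 0.1034)
  Task 4: C/T = 2/35 (approx. 0.0571)
Total utilization U = 2/11 + 3/17 + 3/29 + 2/35 = 98486/189805
Rounded to 4 decimal places: U = 0.5189
RM (Liu & Layland) bound for 4 tasks = 0.756828; compare with U = 98486/189805 (approx. 0.518880)
U <= bound, so schedulable by RM sufficient condition.

0.5189


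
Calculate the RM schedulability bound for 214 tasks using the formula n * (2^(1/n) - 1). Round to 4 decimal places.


Compute 2^(1/214) = 1.0032442568
Subtract 1: 1.0032442568 - 1 = 0.0032442568
Multiply by n: 214 * 0.0032442568 = 0.6942709552
Round to 4 dp: 0.6943

0.6943


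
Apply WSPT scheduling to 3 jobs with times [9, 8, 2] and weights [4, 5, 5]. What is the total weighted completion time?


Compute p/w ratios and sort ascending (WSPT): [(2, 5), (8, 5), (9, 4)]
Compute weighted completion times:
  Job (p=2,w=5): C=2, w*C=5*2=10
  Job (p=8,w=5): C=10, w*C=5*10=50
  Job (p=9,w=4): C=19, w*C=4*19=76
Total weighted completion time = 136

136


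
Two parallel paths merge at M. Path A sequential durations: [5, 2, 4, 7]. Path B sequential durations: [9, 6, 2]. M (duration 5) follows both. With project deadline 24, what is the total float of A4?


Forward pass: ES(A4) = sum of predecessors on chain A = 11
EF = ES + duration = 11 + 7 = 18
Backward pass: LF(M) = deadline = 24; LS(M) = 24 - 5 = 19
LF(A4) = LS(M) - sum(successors on chain A) = 19 - 0 = 19
LS = LF - duration = 19 - 7 = 12
Total float = LS - ES = 12 - 11 = 1

1


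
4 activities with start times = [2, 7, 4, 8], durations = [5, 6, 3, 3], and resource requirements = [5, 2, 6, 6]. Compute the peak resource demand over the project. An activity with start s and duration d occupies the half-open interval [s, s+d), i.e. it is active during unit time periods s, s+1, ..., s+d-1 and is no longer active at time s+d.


Each activity i is active on [start_i, start_i + duration_i).
Compute total resource usage per time slot:
  t=0: active resources = [], total = 0
  t=1: active resources = [], total = 0
  t=2: active resources = [5], total = 5
  t=3: active resources = [5], total = 5
  t=4: active resources = [5, 6], total = 11
  t=5: active resources = [5, 6], total = 11
  t=6: active resources = [5, 6], total = 11
  t=7: active resources = [2], total = 2
  t=8: active resources = [2, 6], total = 8
  t=9: active resources = [2, 6], total = 8
  t=10: active resources = [2, 6], total = 8
  t=11: active resources = [2], total = 2
  t=12: active resources = [2], total = 2
Peak resource demand = 11

11


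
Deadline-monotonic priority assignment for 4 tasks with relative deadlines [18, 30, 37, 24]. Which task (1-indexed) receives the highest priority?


Sort tasks by relative deadline (ascending):
  Task 1: deadline = 18
  Task 4: deadline = 24
  Task 2: deadline = 30
  Task 3: deadline = 37
Priority order (highest first): [1, 4, 2, 3]
Highest priority task = 1

1


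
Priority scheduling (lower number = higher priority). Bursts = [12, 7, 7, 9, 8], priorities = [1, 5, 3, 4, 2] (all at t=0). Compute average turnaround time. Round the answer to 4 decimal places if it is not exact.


Sort by priority (ascending = highest first):
Order: [(1, 12), (2, 8), (3, 7), (4, 9), (5, 7)]
Completion times:
  Priority 1, burst=12, C=12
  Priority 2, burst=8, C=20
  Priority 3, burst=7, C=27
  Priority 4, burst=9, C=36
  Priority 5, burst=7, C=43
Average turnaround = 138/5 = 27.6

27.6


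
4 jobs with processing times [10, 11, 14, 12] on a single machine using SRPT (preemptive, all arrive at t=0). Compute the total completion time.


Since all jobs arrive at t=0, SRPT equals SPT ordering.
SPT order: [10, 11, 12, 14]
Completion times:
  Job 1: p=10, C=10
  Job 2: p=11, C=21
  Job 3: p=12, C=33
  Job 4: p=14, C=47
Total completion time = 10 + 21 + 33 + 47 = 111

111


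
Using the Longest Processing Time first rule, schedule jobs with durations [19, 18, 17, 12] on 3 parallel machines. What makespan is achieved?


Sort jobs in decreasing order (LPT): [19, 18, 17, 12]
Assign each job to the least loaded machine:
  Machine 1: jobs [19], load = 19
  Machine 2: jobs [18], load = 18
  Machine 3: jobs [17, 12], load = 29
Makespan = max load = 29

29


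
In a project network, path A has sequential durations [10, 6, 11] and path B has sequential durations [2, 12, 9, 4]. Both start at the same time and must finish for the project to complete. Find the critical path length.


Path A total = 10 + 6 + 11 = 27
Path B total = 2 + 12 + 9 + 4 = 27
Critical path = longest path = max(27, 27) = 27

27


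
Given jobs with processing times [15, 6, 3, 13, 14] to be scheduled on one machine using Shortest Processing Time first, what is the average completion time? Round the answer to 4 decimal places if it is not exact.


Sort jobs by processing time (SPT order): [3, 6, 13, 14, 15]
Compute completion times sequentially:
  Job 1: processing = 3, completes at 3
  Job 2: processing = 6, completes at 9
  Job 3: processing = 13, completes at 22
  Job 4: processing = 14, completes at 36
  Job 5: processing = 15, completes at 51
Sum of completion times = 121
Average completion time = 121/5 = 24.2

24.2


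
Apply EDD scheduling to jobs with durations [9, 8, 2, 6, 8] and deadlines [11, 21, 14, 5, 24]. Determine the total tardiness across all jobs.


Sort by due date (EDD order): [(6, 5), (9, 11), (2, 14), (8, 21), (8, 24)]
Compute completion times and tardiness:
  Job 1: p=6, d=5, C=6, tardiness=max(0,6-5)=1
  Job 2: p=9, d=11, C=15, tardiness=max(0,15-11)=4
  Job 3: p=2, d=14, C=17, tardiness=max(0,17-14)=3
  Job 4: p=8, d=21, C=25, tardiness=max(0,25-21)=4
  Job 5: p=8, d=24, C=33, tardiness=max(0,33-24)=9
Total tardiness = 21

21


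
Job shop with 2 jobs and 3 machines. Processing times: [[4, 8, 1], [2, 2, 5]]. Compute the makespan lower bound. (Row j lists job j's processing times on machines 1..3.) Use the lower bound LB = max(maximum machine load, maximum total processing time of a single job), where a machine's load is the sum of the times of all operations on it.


Machine loads:
  Machine 1: 4 + 2 = 6
  Machine 2: 8 + 2 = 10
  Machine 3: 1 + 5 = 6
Max machine load = 10
Job totals:
  Job 1: 13
  Job 2: 9
Max job total = 13
Lower bound = max(10, 13) = 13

13


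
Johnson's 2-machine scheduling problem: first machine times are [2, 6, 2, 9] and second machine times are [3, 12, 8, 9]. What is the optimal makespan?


Apply Johnson's rule:
  Group 1 (a <= b): [(1, 2, 3), (3, 2, 8), (2, 6, 12), (4, 9, 9)]
  Group 2 (a > b): []
Optimal job order: [1, 3, 2, 4]
Schedule:
  Job 1: M1 done at 2, M2 done at 5
  Job 3: M1 done at 4, M2 done at 13
  Job 2: M1 done at 10, M2 done at 25
  Job 4: M1 done at 19, M2 done at 34
Makespan = 34

34


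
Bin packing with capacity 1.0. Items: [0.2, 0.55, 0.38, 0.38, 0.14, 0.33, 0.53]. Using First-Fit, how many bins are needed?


Place items sequentially using First-Fit:
  Item 0.2 -> new Bin 1
  Item 0.55 -> Bin 1 (now 0.75)
  Item 0.38 -> new Bin 2
  Item 0.38 -> Bin 2 (now 0.76)
  Item 0.14 -> Bin 1 (now 0.89)
  Item 0.33 -> new Bin 3
  Item 0.53 -> Bin 3 (now 0.86)
Total bins used = 3

3


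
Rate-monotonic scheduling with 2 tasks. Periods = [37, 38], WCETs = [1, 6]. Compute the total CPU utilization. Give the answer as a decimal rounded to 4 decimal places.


Compute individual utilizations (exact fractions):
  Task 1: C/T = 1/37 (approx. 0.027)
  Task 2: C/T = 6/38 = 3/19 (approx. 0.1579)
Total utilization U = 1/37 + 3/19 = 130/703
Rounded to 4 decimal places: U = 0.1849
RM (Liu & Layland) bound for 2 tasks = 0.828427; compare with U = 130/703 (approx. 0.184922)
U <= bound, so schedulable by RM sufficient condition.

0.1849


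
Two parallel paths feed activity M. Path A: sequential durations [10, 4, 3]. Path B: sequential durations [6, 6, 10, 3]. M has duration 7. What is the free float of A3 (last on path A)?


ES(A3) = sum of predecessors on chain A = 14
EF(A3) = ES + duration = 14 + 3 = 17
Successor of A3 is M. ES(M) = max(sum(A), sum(B)) = max(17, 25) = 25
Free float = ES(successor) - EF(current) = 25 - 17 = 8

8


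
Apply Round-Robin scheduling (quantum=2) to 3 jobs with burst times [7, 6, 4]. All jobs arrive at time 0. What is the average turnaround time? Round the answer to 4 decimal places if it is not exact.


Time quantum = 2
Execution trace:
  J1 runs 2 units, time = 2
  J2 runs 2 units, time = 4
  J3 runs 2 units, time = 6
  J1 runs 2 units, time = 8
  J2 runs 2 units, time = 10
  J3 runs 2 units, time = 12
  J1 runs 2 units, time = 14
  J2 runs 2 units, time = 16
  J1 runs 1 units, time = 17
Finish times: [17, 16, 12]
Average turnaround = 45/3 = 15.0

15.0


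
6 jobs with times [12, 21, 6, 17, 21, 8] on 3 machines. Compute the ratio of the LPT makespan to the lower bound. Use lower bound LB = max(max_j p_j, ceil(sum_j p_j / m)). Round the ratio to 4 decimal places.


LPT order: [21, 21, 17, 12, 8, 6]
Machine loads after assignment: [29, 27, 29]
LPT makespan = 29
Lower bound = max(max_job, ceil(total/3)) = max(21, 29) = 29
Ratio = 29 / 29 = 1.0

1.0


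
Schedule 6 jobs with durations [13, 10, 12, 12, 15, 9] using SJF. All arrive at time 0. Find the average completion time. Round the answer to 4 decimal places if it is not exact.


SJF order (ascending): [9, 10, 12, 12, 13, 15]
Completion times:
  Job 1: burst=9, C=9
  Job 2: burst=10, C=19
  Job 3: burst=12, C=31
  Job 4: burst=12, C=43
  Job 5: burst=13, C=56
  Job 6: burst=15, C=71
Average completion = 229/6 = 38.1667

38.1667


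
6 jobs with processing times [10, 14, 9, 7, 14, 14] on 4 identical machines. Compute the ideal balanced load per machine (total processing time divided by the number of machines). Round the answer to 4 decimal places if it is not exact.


Total processing time = 10 + 14 + 9 + 7 + 14 + 14 = 68
Number of machines = 4
Ideal balanced load = 68 / 4 = 17.0

17.0


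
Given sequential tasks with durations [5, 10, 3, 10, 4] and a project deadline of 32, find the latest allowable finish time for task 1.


LF(activity 1) = deadline - sum of successor durations
Successors: activities 2 through 5 with durations [10, 3, 10, 4]
Sum of successor durations = 27
LF = 32 - 27 = 5

5


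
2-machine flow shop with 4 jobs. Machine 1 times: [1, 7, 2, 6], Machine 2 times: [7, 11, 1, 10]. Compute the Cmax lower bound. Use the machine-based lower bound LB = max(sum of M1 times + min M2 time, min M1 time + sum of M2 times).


LB1 = sum(M1 times) + min(M2 times) = 16 + 1 = 17
LB2 = min(M1 times) + sum(M2 times) = 1 + 29 = 30
Lower bound = max(LB1, LB2) = max(17, 30) = 30

30


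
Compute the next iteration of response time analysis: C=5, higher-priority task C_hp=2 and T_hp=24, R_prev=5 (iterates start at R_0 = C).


R_next = C + ceil(R_prev / T_hp) * C_hp
ceil(5 / 24) = ceil(0.2083) = 1
Interference = 1 * 2 = 2
R_next = 5 + 2 = 7

7


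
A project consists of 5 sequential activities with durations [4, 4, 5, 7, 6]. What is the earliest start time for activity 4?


Activity 4 starts after activities 1 through 3 complete.
Predecessor durations: [4, 4, 5]
ES = 4 + 4 + 5 = 13

13


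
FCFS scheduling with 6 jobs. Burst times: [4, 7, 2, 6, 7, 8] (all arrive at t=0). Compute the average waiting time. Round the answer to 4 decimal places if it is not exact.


FCFS order (as given): [4, 7, 2, 6, 7, 8]
Waiting times:
  Job 1: wait = 0
  Job 2: wait = 4
  Job 3: wait = 11
  Job 4: wait = 13
  Job 5: wait = 19
  Job 6: wait = 26
Sum of waiting times = 73
Average waiting time = 73/6 = 12.1667

12.1667


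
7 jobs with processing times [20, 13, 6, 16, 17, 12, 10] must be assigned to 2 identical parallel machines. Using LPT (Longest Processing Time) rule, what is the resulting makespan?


Sort jobs in decreasing order (LPT): [20, 17, 16, 13, 12, 10, 6]
Assign each job to the least loaded machine:
  Machine 1: jobs [20, 13, 12], load = 45
  Machine 2: jobs [17, 16, 10, 6], load = 49
Makespan = max load = 49

49


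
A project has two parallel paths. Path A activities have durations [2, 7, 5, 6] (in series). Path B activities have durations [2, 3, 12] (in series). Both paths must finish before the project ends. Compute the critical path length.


Path A total = 2 + 7 + 5 + 6 = 20
Path B total = 2 + 3 + 12 = 17
Critical path = longest path = max(20, 17) = 20

20


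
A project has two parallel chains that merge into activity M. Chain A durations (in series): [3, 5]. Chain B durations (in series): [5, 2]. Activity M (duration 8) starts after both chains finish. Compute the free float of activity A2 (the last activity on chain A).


ES(A2) = sum of predecessors on chain A = 3
EF(A2) = ES + duration = 3 + 5 = 8
Successor of A2 is M. ES(M) = max(sum(A), sum(B)) = max(8, 7) = 8
Free float = ES(successor) - EF(current) = 8 - 8 = 0

0


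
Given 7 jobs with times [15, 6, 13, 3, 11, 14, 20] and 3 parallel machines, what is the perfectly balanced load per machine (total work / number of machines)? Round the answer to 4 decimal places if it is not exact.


Total processing time = 15 + 6 + 13 + 3 + 11 + 14 + 20 = 82
Number of machines = 3
Ideal balanced load = 82 / 3 = 27.3333

27.3333


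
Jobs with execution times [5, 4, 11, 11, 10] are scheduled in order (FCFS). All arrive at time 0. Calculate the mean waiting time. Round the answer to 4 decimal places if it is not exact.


FCFS order (as given): [5, 4, 11, 11, 10]
Waiting times:
  Job 1: wait = 0
  Job 2: wait = 5
  Job 3: wait = 9
  Job 4: wait = 20
  Job 5: wait = 31
Sum of waiting times = 65
Average waiting time = 65/5 = 13.0

13.0


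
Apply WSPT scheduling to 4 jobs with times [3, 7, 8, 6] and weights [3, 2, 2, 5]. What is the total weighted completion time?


Compute p/w ratios and sort ascending (WSPT): [(3, 3), (6, 5), (7, 2), (8, 2)]
Compute weighted completion times:
  Job (p=3,w=3): C=3, w*C=3*3=9
  Job (p=6,w=5): C=9, w*C=5*9=45
  Job (p=7,w=2): C=16, w*C=2*16=32
  Job (p=8,w=2): C=24, w*C=2*24=48
Total weighted completion time = 134

134


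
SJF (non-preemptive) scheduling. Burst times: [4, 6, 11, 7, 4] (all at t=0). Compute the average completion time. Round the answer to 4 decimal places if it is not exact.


SJF order (ascending): [4, 4, 6, 7, 11]
Completion times:
  Job 1: burst=4, C=4
  Job 2: burst=4, C=8
  Job 3: burst=6, C=14
  Job 4: burst=7, C=21
  Job 5: burst=11, C=32
Average completion = 79/5 = 15.8

15.8


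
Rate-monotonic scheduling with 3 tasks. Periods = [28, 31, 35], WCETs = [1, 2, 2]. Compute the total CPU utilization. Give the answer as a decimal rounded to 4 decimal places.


Compute individual utilizations (exact fractions):
  Task 1: C/T = 1/28 (approx. 0.0357)
  Task 2: C/T = 2/31 (approx. 0.0645)
  Task 3: C/T = 2/35 (approx. 0.0571)
Total utilization U = 1/28 + 2/31 + 2/35 = 683/4340
Rounded to 4 decimal places: U = 0.1574
RM (Liu & Layland) bound for 3 tasks = 0.779763; compare with U = 683/4340 (approx. 0.157373)
U <= bound, so schedulable by RM sufficient condition.

0.1574


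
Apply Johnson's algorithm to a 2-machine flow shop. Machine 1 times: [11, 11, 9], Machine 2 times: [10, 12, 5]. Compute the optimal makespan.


Apply Johnson's rule:
  Group 1 (a <= b): [(2, 11, 12)]
  Group 2 (a > b): [(1, 11, 10), (3, 9, 5)]
Optimal job order: [2, 1, 3]
Schedule:
  Job 2: M1 done at 11, M2 done at 23
  Job 1: M1 done at 22, M2 done at 33
  Job 3: M1 done at 31, M2 done at 38
Makespan = 38

38


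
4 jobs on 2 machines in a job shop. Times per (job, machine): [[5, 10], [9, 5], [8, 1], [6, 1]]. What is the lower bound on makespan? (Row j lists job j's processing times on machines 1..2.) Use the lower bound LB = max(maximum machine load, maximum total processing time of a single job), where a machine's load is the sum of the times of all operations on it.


Machine loads:
  Machine 1: 5 + 9 + 8 + 6 = 28
  Machine 2: 10 + 5 + 1 + 1 = 17
Max machine load = 28
Job totals:
  Job 1: 15
  Job 2: 14
  Job 3: 9
  Job 4: 7
Max job total = 15
Lower bound = max(28, 15) = 28

28


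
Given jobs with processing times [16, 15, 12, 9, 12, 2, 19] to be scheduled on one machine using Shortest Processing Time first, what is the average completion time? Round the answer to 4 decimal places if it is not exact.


Sort jobs by processing time (SPT order): [2, 9, 12, 12, 15, 16, 19]
Compute completion times sequentially:
  Job 1: processing = 2, completes at 2
  Job 2: processing = 9, completes at 11
  Job 3: processing = 12, completes at 23
  Job 4: processing = 12, completes at 35
  Job 5: processing = 15, completes at 50
  Job 6: processing = 16, completes at 66
  Job 7: processing = 19, completes at 85
Sum of completion times = 272
Average completion time = 272/7 = 38.8571

38.8571


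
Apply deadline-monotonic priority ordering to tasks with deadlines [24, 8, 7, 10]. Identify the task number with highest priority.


Sort tasks by relative deadline (ascending):
  Task 3: deadline = 7
  Task 2: deadline = 8
  Task 4: deadline = 10
  Task 1: deadline = 24
Priority order (highest first): [3, 2, 4, 1]
Highest priority task = 3

3


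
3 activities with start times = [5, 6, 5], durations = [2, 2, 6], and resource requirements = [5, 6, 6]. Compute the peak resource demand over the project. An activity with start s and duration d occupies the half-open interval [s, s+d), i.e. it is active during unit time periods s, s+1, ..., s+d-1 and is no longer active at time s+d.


Each activity i is active on [start_i, start_i + duration_i).
Compute total resource usage per time slot:
  t=0: active resources = [], total = 0
  t=1: active resources = [], total = 0
  t=2: active resources = [], total = 0
  t=3: active resources = [], total = 0
  t=4: active resources = [], total = 0
  t=5: active resources = [5, 6], total = 11
  t=6: active resources = [5, 6, 6], total = 17
  t=7: active resources = [6, 6], total = 12
  t=8: active resources = [6], total = 6
  t=9: active resources = [6], total = 6
  t=10: active resources = [6], total = 6
Peak resource demand = 17

17


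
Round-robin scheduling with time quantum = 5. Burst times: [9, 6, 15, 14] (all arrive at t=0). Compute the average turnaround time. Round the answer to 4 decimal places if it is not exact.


Time quantum = 5
Execution trace:
  J1 runs 5 units, time = 5
  J2 runs 5 units, time = 10
  J3 runs 5 units, time = 15
  J4 runs 5 units, time = 20
  J1 runs 4 units, time = 24
  J2 runs 1 units, time = 25
  J3 runs 5 units, time = 30
  J4 runs 5 units, time = 35
  J3 runs 5 units, time = 40
  J4 runs 4 units, time = 44
Finish times: [24, 25, 40, 44]
Average turnaround = 133/4 = 33.25

33.25


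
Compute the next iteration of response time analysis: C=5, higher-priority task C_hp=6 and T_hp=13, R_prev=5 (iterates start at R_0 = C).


R_next = C + ceil(R_prev / T_hp) * C_hp
ceil(5 / 13) = ceil(0.3846) = 1
Interference = 1 * 6 = 6
R_next = 5 + 6 = 11

11


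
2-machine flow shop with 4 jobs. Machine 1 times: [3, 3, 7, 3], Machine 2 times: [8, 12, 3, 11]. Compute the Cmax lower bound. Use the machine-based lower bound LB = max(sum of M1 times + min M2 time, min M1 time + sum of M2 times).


LB1 = sum(M1 times) + min(M2 times) = 16 + 3 = 19
LB2 = min(M1 times) + sum(M2 times) = 3 + 34 = 37
Lower bound = max(LB1, LB2) = max(19, 37) = 37

37


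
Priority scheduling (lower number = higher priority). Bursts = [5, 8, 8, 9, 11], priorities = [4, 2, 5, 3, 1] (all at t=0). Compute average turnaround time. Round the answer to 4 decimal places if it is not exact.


Sort by priority (ascending = highest first):
Order: [(1, 11), (2, 8), (3, 9), (4, 5), (5, 8)]
Completion times:
  Priority 1, burst=11, C=11
  Priority 2, burst=8, C=19
  Priority 3, burst=9, C=28
  Priority 4, burst=5, C=33
  Priority 5, burst=8, C=41
Average turnaround = 132/5 = 26.4

26.4


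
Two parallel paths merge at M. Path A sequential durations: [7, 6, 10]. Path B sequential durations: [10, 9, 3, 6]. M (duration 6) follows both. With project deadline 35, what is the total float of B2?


Forward pass: ES(B2) = sum of predecessors on chain B = 10
EF = ES + duration = 10 + 9 = 19
Backward pass: LF(M) = deadline = 35; LS(M) = 35 - 6 = 29
LF(B2) = LS(M) - sum(successors on chain B) = 29 - 9 = 20
LS = LF - duration = 20 - 9 = 11
Total float = LS - ES = 11 - 10 = 1

1


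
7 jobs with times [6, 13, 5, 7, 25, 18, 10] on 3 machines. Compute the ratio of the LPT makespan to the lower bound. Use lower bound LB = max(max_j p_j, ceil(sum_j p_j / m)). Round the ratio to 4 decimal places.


LPT order: [25, 18, 13, 10, 7, 6, 5]
Machine loads after assignment: [30, 25, 29]
LPT makespan = 30
Lower bound = max(max_job, ceil(total/3)) = max(25, 28) = 28
Ratio = 30 / 28 = 1.0714

1.0714


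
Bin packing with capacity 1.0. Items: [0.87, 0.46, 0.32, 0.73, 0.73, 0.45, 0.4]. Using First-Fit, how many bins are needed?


Place items sequentially using First-Fit:
  Item 0.87 -> new Bin 1
  Item 0.46 -> new Bin 2
  Item 0.32 -> Bin 2 (now 0.78)
  Item 0.73 -> new Bin 3
  Item 0.73 -> new Bin 4
  Item 0.45 -> new Bin 5
  Item 0.4 -> Bin 5 (now 0.85)
Total bins used = 5

5


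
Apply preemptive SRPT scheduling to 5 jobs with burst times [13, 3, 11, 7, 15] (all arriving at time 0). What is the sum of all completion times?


Since all jobs arrive at t=0, SRPT equals SPT ordering.
SPT order: [3, 7, 11, 13, 15]
Completion times:
  Job 1: p=3, C=3
  Job 2: p=7, C=10
  Job 3: p=11, C=21
  Job 4: p=13, C=34
  Job 5: p=15, C=49
Total completion time = 3 + 10 + 21 + 34 + 49 = 117

117


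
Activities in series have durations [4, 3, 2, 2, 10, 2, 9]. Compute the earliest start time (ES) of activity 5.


Activity 5 starts after activities 1 through 4 complete.
Predecessor durations: [4, 3, 2, 2]
ES = 4 + 3 + 2 + 2 = 11

11


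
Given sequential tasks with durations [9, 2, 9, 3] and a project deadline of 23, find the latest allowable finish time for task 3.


LF(activity 3) = deadline - sum of successor durations
Successors: activities 4 through 4 with durations [3]
Sum of successor durations = 3
LF = 23 - 3 = 20

20


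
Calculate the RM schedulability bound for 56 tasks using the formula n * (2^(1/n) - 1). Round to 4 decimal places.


Compute 2^(1/56) = 1.0124545481
Subtract 1: 1.0124545481 - 1 = 0.0124545481
Multiply by n: 56 * 0.0124545481 = 0.6974546936
Round to 4 dp: 0.6975

0.6975


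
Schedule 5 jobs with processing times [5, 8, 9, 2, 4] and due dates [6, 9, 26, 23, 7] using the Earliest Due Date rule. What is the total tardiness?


Sort by due date (EDD order): [(5, 6), (4, 7), (8, 9), (2, 23), (9, 26)]
Compute completion times and tardiness:
  Job 1: p=5, d=6, C=5, tardiness=max(0,5-6)=0
  Job 2: p=4, d=7, C=9, tardiness=max(0,9-7)=2
  Job 3: p=8, d=9, C=17, tardiness=max(0,17-9)=8
  Job 4: p=2, d=23, C=19, tardiness=max(0,19-23)=0
  Job 5: p=9, d=26, C=28, tardiness=max(0,28-26)=2
Total tardiness = 12

12


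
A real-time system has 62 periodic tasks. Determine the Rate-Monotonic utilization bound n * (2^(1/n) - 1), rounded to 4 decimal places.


Compute 2^(1/62) = 1.0112425207
Subtract 1: 1.0112425207 - 1 = 0.0112425207
Multiply by n: 62 * 0.0112425207 = 0.6970362834
Round to 4 dp: 0.6970

0.6970


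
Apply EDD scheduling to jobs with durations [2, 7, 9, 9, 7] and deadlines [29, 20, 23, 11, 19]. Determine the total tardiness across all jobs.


Sort by due date (EDD order): [(9, 11), (7, 19), (7, 20), (9, 23), (2, 29)]
Compute completion times and tardiness:
  Job 1: p=9, d=11, C=9, tardiness=max(0,9-11)=0
  Job 2: p=7, d=19, C=16, tardiness=max(0,16-19)=0
  Job 3: p=7, d=20, C=23, tardiness=max(0,23-20)=3
  Job 4: p=9, d=23, C=32, tardiness=max(0,32-23)=9
  Job 5: p=2, d=29, C=34, tardiness=max(0,34-29)=5
Total tardiness = 17

17


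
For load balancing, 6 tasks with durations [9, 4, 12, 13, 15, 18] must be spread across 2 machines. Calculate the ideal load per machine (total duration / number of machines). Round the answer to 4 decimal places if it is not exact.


Total processing time = 9 + 4 + 12 + 13 + 15 + 18 = 71
Number of machines = 2
Ideal balanced load = 71 / 2 = 35.5

35.5


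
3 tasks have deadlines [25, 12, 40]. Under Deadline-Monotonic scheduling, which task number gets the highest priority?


Sort tasks by relative deadline (ascending):
  Task 2: deadline = 12
  Task 1: deadline = 25
  Task 3: deadline = 40
Priority order (highest first): [2, 1, 3]
Highest priority task = 2

2


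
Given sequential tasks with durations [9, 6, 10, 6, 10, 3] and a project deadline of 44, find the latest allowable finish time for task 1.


LF(activity 1) = deadline - sum of successor durations
Successors: activities 2 through 6 with durations [6, 10, 6, 10, 3]
Sum of successor durations = 35
LF = 44 - 35 = 9

9


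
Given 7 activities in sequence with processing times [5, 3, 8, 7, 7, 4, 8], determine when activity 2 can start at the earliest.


Activity 2 starts after activities 1 through 1 complete.
Predecessor durations: [5]
ES = 5 = 5

5


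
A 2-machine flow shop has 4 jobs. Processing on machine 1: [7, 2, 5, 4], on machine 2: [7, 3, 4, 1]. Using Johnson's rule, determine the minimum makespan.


Apply Johnson's rule:
  Group 1 (a <= b): [(2, 2, 3), (1, 7, 7)]
  Group 2 (a > b): [(3, 5, 4), (4, 4, 1)]
Optimal job order: [2, 1, 3, 4]
Schedule:
  Job 2: M1 done at 2, M2 done at 5
  Job 1: M1 done at 9, M2 done at 16
  Job 3: M1 done at 14, M2 done at 20
  Job 4: M1 done at 18, M2 done at 21
Makespan = 21

21


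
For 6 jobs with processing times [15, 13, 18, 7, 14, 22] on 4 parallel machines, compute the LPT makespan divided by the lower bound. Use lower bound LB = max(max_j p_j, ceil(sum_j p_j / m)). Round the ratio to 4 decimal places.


LPT order: [22, 18, 15, 14, 13, 7]
Machine loads after assignment: [22, 18, 22, 27]
LPT makespan = 27
Lower bound = max(max_job, ceil(total/4)) = max(22, 23) = 23
Ratio = 27 / 23 = 1.1739

1.1739


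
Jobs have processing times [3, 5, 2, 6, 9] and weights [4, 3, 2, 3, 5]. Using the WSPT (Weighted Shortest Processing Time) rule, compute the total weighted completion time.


Compute p/w ratios and sort ascending (WSPT): [(3, 4), (2, 2), (5, 3), (9, 5), (6, 3)]
Compute weighted completion times:
  Job (p=3,w=4): C=3, w*C=4*3=12
  Job (p=2,w=2): C=5, w*C=2*5=10
  Job (p=5,w=3): C=10, w*C=3*10=30
  Job (p=9,w=5): C=19, w*C=5*19=95
  Job (p=6,w=3): C=25, w*C=3*25=75
Total weighted completion time = 222

222


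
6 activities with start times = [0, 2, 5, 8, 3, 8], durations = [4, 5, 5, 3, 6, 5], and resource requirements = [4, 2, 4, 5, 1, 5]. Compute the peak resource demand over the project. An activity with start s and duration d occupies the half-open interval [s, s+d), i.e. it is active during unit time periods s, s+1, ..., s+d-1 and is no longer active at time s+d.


Each activity i is active on [start_i, start_i + duration_i).
Compute total resource usage per time slot:
  t=0: active resources = [4], total = 4
  t=1: active resources = [4], total = 4
  t=2: active resources = [4, 2], total = 6
  t=3: active resources = [4, 2, 1], total = 7
  t=4: active resources = [2, 1], total = 3
  t=5: active resources = [2, 4, 1], total = 7
  t=6: active resources = [2, 4, 1], total = 7
  t=7: active resources = [4, 1], total = 5
  t=8: active resources = [4, 5, 1, 5], total = 15
  t=9: active resources = [4, 5, 5], total = 14
  t=10: active resources = [5, 5], total = 10
  t=11: active resources = [5], total = 5
  t=12: active resources = [5], total = 5
Peak resource demand = 15

15


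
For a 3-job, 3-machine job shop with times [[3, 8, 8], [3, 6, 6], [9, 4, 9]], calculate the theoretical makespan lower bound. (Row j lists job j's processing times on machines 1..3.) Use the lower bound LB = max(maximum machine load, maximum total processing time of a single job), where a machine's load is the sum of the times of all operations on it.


Machine loads:
  Machine 1: 3 + 3 + 9 = 15
  Machine 2: 8 + 6 + 4 = 18
  Machine 3: 8 + 6 + 9 = 23
Max machine load = 23
Job totals:
  Job 1: 19
  Job 2: 15
  Job 3: 22
Max job total = 22
Lower bound = max(23, 22) = 23

23


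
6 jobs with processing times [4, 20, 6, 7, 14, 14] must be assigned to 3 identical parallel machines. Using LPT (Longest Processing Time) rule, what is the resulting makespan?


Sort jobs in decreasing order (LPT): [20, 14, 14, 7, 6, 4]
Assign each job to the least loaded machine:
  Machine 1: jobs [20, 4], load = 24
  Machine 2: jobs [14, 7], load = 21
  Machine 3: jobs [14, 6], load = 20
Makespan = max load = 24

24


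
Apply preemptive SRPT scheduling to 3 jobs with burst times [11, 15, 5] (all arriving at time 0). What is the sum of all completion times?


Since all jobs arrive at t=0, SRPT equals SPT ordering.
SPT order: [5, 11, 15]
Completion times:
  Job 1: p=5, C=5
  Job 2: p=11, C=16
  Job 3: p=15, C=31
Total completion time = 5 + 16 + 31 = 52

52


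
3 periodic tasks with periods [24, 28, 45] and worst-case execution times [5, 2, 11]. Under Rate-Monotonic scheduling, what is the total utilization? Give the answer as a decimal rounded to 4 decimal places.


Compute individual utilizations (exact fractions):
  Task 1: C/T = 5/24 (approx. 0.2083)
  Task 2: C/T = 2/28 = 1/14 (approx. 0.0714)
  Task 3: C/T = 11/45 (approx. 0.2444)
Total utilization U = 5/24 + 1/14 + 11/45 = 1321/2520
Rounded to 4 decimal places: U = 0.5242
RM (Liu & Layland) bound for 3 tasks = 0.779763; compare with U = 1321/2520 (approx. 0.524206)
U <= bound, so schedulable by RM sufficient condition.

0.5242


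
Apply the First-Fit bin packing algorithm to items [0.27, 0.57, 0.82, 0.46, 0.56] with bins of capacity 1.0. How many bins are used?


Place items sequentially using First-Fit:
  Item 0.27 -> new Bin 1
  Item 0.57 -> Bin 1 (now 0.84)
  Item 0.82 -> new Bin 2
  Item 0.46 -> new Bin 3
  Item 0.56 -> new Bin 4
Total bins used = 4

4
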